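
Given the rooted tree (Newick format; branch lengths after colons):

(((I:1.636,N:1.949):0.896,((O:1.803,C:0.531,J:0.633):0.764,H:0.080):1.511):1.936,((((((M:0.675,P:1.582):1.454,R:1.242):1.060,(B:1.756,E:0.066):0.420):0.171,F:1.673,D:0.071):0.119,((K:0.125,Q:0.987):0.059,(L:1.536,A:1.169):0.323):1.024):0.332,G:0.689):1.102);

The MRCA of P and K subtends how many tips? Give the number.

11

The MRCA of P and K is the node subtending (((((M,P),R),(B,E)),F,D),((K,Q),(L,A))).
That clade contains 11 terminal taxa: A, B, D, E, F, K, L, M, P, Q, R.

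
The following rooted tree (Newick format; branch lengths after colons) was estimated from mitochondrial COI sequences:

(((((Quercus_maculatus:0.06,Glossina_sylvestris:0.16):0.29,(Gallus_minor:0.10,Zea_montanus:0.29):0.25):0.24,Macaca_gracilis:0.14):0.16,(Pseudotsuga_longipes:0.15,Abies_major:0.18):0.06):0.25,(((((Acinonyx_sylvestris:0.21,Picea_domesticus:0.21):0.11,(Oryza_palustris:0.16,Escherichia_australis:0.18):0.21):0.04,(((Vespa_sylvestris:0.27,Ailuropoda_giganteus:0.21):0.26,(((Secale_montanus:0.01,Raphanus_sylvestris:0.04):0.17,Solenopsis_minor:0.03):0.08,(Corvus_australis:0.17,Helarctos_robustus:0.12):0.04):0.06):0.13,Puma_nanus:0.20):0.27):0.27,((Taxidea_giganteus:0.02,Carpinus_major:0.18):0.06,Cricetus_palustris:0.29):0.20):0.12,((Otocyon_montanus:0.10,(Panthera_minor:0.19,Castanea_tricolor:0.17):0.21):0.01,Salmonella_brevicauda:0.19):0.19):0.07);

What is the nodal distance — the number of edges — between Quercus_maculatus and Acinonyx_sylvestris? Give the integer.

The MRCA of Quercus_maculatus and Acinonyx_sylvestris is the root of the tree.
From Quercus_maculatus up to that node: 5 branches. From Acinonyx_sylvestris up to the same node: 6 branches. Total: 5 + 6 = 11.

11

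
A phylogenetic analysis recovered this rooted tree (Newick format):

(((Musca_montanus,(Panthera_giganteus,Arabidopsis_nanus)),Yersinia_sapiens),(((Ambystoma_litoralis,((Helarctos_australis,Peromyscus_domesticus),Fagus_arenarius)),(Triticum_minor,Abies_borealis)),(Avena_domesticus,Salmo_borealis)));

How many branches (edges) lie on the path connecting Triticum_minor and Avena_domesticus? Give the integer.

5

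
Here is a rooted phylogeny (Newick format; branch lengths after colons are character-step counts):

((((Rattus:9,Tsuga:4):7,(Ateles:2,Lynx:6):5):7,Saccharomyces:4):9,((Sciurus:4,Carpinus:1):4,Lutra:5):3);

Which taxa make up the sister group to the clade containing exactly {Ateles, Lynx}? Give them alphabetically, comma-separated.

Rattus, Tsuga

The clade containing exactly {Ateles, Lynx} attaches to the tree at the node subtending ((Rattus,Tsuga),(Ateles,Lynx)).
The other lineage descending from that same node — the sister group — is (Rattus,Tsuga); its 2 tips in alphabetical order are the answer.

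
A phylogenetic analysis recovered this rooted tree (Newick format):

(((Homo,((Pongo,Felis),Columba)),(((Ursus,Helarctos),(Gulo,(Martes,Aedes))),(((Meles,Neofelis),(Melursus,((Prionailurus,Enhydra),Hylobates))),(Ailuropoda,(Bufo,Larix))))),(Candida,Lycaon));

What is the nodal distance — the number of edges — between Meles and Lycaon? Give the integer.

The MRCA of Meles and Lycaon is the root of the tree.
From Meles up to that node: 6 branches. From Lycaon up to the same node: 2 branches. Total: 6 + 2 = 8.

8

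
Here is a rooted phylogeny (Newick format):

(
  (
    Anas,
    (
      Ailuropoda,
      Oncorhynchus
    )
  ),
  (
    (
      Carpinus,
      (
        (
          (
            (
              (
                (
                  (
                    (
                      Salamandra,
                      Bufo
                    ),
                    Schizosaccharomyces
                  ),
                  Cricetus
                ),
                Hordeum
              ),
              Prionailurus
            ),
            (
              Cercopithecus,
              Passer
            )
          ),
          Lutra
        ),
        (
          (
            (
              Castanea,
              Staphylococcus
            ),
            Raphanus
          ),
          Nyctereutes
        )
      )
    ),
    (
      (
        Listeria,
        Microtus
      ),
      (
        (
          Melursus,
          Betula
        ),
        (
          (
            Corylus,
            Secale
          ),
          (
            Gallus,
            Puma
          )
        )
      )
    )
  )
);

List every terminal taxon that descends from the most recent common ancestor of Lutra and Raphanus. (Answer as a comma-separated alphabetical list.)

Bufo, Castanea, Cercopithecus, Cricetus, Hordeum, Lutra, Nyctereutes, Passer, Prionailurus, Raphanus, Salamandra, Schizosaccharomyces, Staphylococcus

Tracing Lutra: it sits inside (((((((Salamandra,Bufo),Schizosaccharomyces),Cricetus),Hordeum),Prionailurus),(Cercopithecus,Passer)),Lutra).
Tracing Raphanus: it sits inside ((Castanea,Staphylococcus),Raphanus).
The smallest clade enclosing both is ((((((((Salamandra,Bufo),Schizosaccharomyces),Cricetus),Hordeum),Prionailurus),(Cercopithecus,Passer)),Lutra),(((Castanea,Staphylococcus),Raphanus),Nyctereutes)); the answer is its 13 terminal taxa in alphabetical order.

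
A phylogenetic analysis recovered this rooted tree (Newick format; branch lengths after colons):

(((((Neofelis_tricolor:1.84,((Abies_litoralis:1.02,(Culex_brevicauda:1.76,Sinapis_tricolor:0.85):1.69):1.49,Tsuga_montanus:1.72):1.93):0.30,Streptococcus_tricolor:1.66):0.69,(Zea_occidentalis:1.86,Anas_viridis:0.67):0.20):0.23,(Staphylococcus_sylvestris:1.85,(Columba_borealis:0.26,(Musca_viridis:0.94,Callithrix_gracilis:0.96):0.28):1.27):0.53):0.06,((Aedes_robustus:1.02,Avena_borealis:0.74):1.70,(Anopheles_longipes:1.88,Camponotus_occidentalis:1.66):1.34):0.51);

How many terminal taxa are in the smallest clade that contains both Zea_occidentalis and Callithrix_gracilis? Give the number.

12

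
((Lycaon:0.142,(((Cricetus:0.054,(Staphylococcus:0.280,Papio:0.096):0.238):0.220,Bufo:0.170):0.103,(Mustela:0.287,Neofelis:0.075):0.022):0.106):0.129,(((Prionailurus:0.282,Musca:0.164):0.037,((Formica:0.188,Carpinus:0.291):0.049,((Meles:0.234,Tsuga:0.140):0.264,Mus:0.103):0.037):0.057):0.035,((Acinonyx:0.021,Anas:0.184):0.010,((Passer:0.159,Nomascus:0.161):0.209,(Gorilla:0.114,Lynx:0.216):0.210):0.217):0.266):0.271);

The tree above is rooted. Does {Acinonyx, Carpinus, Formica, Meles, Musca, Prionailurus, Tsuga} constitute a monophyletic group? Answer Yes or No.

No

The MRCA of the listed taxa subtends (((Prionailurus,Musca),((Formica,Carpinus),((Meles,Tsuga),Mus))),((Acinonyx,Anas),((Passer,Nomascus),(Gorilla,Lynx)))).
That clade also contains Anas, Gorilla, Lynx, Mus, Nomascus, Passer, which are not in the proposed group, so the group is not monophyletic.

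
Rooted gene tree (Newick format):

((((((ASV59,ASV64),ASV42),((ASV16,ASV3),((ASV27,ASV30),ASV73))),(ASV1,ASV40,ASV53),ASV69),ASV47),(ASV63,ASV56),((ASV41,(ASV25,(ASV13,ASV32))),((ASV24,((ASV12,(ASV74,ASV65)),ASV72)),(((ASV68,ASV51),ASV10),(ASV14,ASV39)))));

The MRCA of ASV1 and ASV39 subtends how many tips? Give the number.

29

The MRCA of ASV1 and ASV39 is the root, so the clade is the entire tree.
That clade contains 29 terminal taxa: ASV1, ASV10, ASV12, ASV13, ASV14, ASV16, ASV24, ASV25, ASV27, ASV3, ASV30, ASV32, ASV39, ASV40, ASV41, ASV42, ASV47, ASV51, ASV53, ASV56, ASV59, ASV63, ASV64, ASV65, ASV68, ASV69, ASV72, ASV73, ASV74.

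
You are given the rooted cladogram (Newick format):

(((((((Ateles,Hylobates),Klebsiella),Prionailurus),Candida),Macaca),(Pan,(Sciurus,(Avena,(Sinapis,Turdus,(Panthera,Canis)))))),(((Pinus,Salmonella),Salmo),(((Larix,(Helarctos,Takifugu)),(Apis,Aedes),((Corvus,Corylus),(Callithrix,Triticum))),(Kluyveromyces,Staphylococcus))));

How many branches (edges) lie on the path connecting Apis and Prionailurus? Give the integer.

The MRCA of Apis and Prionailurus is the root of the tree.
From Apis up to that node: 5 branches. From Prionailurus up to the same node: 5 branches. Total: 5 + 5 = 10.

10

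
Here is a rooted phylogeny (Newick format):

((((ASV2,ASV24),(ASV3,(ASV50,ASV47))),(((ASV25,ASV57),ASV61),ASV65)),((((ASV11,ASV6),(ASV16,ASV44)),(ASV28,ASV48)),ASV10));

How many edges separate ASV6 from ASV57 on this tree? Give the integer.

The MRCA of ASV6 and ASV57 is the root of the tree.
From ASV6 up to that node: 5 branches. From ASV57 up to the same node: 5 branches. Total: 5 + 5 = 10.

10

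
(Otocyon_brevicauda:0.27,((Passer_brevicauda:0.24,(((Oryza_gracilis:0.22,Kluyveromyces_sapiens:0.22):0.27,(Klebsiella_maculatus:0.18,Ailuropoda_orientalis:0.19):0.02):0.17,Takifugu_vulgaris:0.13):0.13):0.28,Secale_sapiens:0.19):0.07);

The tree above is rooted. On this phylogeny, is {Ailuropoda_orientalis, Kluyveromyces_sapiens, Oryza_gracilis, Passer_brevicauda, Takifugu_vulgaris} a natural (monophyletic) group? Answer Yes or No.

No

The MRCA of the listed taxa subtends (Passer_brevicauda,(((Oryza_gracilis,Kluyveromyces_sapiens),(Klebsiella_maculatus,Ailuropoda_orientalis)),Takifugu_vulgaris)).
That clade also contains Klebsiella_maculatus, which is not in the proposed group, so the group is not monophyletic.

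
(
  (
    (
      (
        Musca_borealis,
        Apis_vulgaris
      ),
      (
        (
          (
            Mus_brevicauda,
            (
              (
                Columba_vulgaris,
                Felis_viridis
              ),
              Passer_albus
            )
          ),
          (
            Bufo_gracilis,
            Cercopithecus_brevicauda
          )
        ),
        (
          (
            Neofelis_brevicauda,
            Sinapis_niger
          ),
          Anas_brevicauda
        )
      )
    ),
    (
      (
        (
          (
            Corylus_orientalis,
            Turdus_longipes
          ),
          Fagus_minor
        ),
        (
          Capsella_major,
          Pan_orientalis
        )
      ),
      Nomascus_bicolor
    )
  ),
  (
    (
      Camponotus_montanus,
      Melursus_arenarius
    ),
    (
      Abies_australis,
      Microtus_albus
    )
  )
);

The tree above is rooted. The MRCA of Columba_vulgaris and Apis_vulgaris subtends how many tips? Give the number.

The MRCA of Columba_vulgaris and Apis_vulgaris is the node subtending ((Musca_borealis,Apis_vulgaris),(((Mus_brevicauda,((Columba_vulgaris,Felis_viridis),Passer_albus)),(Bufo_gracilis,Cercopithecus_brevicauda)),((Neofelis_brevicauda,Sinapis_niger),Anas_brevicauda))).
That clade contains 11 terminal taxa: Anas_brevicauda, Apis_vulgaris, Bufo_gracilis, Cercopithecus_brevicauda, Columba_vulgaris, Felis_viridis, Mus_brevicauda, Musca_borealis, Neofelis_brevicauda, Passer_albus, Sinapis_niger.

11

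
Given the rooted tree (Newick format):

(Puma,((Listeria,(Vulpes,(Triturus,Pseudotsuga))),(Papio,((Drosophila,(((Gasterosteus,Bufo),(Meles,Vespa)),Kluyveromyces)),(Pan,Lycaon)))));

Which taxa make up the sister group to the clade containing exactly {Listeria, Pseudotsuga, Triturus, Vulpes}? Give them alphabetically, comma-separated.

The clade containing exactly {Listeria, Pseudotsuga, Triturus, Vulpes} attaches to the tree at the node subtending ((Listeria,(Vulpes,(Triturus,Pseudotsuga))),(Papio,((Drosophila,(((Gasterosteus,Bufo),(Meles,Vespa)),Kluyveromyces)),(Pan,Lycaon)))).
The other lineage descending from that same node — the sister group — is (Papio,((Drosophila,(((Gasterosteus,Bufo),(Meles,Vespa)),Kluyveromyces)),(Pan,Lycaon))); its 9 tips in alphabetical order are the answer.

Bufo, Drosophila, Gasterosteus, Kluyveromyces, Lycaon, Meles, Pan, Papio, Vespa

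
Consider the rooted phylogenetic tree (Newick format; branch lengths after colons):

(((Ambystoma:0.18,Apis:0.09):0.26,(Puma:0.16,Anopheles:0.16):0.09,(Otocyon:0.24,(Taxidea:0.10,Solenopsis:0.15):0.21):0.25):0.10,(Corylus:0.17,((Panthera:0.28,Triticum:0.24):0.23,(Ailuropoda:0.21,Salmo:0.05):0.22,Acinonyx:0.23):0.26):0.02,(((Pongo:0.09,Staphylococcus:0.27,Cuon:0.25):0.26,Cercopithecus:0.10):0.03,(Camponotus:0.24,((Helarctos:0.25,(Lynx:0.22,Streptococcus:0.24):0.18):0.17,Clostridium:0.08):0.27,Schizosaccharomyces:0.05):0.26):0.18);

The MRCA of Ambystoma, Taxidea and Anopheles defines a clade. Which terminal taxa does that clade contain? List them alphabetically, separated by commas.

Ambystoma, Anopheles, Apis, Otocyon, Puma, Solenopsis, Taxidea

Tracing Ambystoma: it sits inside (Ambystoma,Apis).
Tracing Taxidea: it sits inside (Taxidea,Solenopsis).
Tracing Anopheles: it sits inside (Puma,Anopheles).
The smallest clade enclosing all 3 is ((Ambystoma,Apis),(Puma,Anopheles),(Otocyon,(Taxidea,Solenopsis))); the answer is its 7 terminal taxa in alphabetical order.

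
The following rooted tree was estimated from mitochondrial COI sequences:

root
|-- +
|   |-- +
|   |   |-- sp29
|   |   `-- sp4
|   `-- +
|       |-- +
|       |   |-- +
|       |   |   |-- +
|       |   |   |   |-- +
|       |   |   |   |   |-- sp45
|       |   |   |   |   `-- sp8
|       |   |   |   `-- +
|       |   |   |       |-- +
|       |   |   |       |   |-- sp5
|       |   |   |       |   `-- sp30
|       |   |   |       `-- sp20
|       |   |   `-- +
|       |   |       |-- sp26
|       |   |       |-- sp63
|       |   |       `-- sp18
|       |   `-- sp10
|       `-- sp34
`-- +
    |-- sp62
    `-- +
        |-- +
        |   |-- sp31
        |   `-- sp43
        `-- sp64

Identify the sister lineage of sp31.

sp31 attaches to the tree at the node subtending (sp31,sp43).
The other lineage descending from that same node — the sister group — is the single tip sp43.

sp43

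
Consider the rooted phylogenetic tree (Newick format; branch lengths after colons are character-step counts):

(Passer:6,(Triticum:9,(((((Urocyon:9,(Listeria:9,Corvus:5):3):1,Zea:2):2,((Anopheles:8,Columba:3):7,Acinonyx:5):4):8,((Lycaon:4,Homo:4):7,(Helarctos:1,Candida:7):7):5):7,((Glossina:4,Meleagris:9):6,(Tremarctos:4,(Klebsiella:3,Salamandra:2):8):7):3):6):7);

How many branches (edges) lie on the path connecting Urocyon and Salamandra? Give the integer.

The MRCA of Urocyon and Salamandra is the node subtending (((((Urocyon,(Listeria,Corvus)),Zea),((Anopheles,Columba),Acinonyx)),((Lycaon,Homo),(Helarctos,Candida))),((Glossina,Meleagris),(Tremarctos,(Klebsiella,Salamandra)))).
From Urocyon up to that node: 5 branches. From Salamandra up to the same node: 4 branches. Total: 5 + 4 = 9.

9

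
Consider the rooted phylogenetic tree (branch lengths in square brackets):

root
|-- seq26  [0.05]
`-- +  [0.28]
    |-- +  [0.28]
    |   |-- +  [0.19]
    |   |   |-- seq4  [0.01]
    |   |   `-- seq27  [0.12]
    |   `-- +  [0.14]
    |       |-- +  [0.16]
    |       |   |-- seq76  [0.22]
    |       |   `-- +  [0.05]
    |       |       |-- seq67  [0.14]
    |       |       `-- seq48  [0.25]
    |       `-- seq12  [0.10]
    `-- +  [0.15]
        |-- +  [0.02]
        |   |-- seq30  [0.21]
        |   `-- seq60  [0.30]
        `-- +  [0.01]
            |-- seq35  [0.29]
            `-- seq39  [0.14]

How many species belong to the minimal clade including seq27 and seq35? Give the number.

The MRCA of seq27 and seq35 is the node subtending (((seq4,seq27),((seq76,(seq67,seq48)),seq12)),((seq30,seq60),(seq35,seq39))).
That clade contains 10 terminal taxa: seq12, seq27, seq30, seq35, seq39, seq4, seq48, seq60, seq67, seq76.

10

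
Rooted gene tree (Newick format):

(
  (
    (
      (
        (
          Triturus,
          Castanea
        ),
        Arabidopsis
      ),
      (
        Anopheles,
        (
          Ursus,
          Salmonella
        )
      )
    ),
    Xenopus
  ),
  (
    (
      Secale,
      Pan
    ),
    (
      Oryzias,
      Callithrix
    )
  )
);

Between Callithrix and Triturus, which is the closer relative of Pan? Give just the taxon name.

The MRCA of Pan and Callithrix subtends ((Secale,Pan),(Oryzias,Callithrix)) (4 taxa).
The MRCA of Pan and Triturus is the root, subtending the entire tree (11 taxa).
The first is nested inside the second, so Pan shares a more recent common ancestor with Callithrix.

Callithrix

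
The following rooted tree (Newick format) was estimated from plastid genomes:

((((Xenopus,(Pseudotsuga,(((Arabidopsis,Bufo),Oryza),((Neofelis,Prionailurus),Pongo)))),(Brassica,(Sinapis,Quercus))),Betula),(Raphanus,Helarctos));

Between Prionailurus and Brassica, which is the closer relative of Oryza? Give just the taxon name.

The MRCA of Oryza and Prionailurus subtends (((Arabidopsis,Bufo),Oryza),((Neofelis,Prionailurus),Pongo)) (6 taxa).
The MRCA of Oryza and Brassica subtends ((Xenopus,(Pseudotsuga,(((Arabidopsis,Bufo),Oryza),((Neofelis,Prionailurus),Pongo)))),(Brassica,(Sinapis,Quercus))) (11 taxa).
The first is nested inside the second, so Oryza shares a more recent common ancestor with Prionailurus.

Prionailurus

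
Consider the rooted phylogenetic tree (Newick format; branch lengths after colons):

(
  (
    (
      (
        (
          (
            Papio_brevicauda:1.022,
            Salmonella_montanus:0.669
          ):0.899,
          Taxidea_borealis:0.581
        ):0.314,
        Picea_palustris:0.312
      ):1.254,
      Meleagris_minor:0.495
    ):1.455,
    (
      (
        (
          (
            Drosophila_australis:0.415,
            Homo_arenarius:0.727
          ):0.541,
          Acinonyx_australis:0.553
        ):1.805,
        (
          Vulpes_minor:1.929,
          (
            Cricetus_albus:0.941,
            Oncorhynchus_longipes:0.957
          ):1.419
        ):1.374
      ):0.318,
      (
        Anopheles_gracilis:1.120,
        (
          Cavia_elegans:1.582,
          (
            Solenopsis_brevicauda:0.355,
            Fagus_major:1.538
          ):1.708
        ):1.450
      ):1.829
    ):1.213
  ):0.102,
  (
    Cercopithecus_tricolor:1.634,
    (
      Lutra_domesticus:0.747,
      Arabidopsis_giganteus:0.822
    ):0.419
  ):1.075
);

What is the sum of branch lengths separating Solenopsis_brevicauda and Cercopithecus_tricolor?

9.366

The path runs Solenopsis_brevicauda → … → MRCA → … → Cercopithecus_tricolor; the MRCA is the root of the tree.
Branch lengths along that path: 0.355 + 1.708 + 1.450 + 1.829 + 1.213 + 0.102 + 1.075 + 1.634 = 9.366.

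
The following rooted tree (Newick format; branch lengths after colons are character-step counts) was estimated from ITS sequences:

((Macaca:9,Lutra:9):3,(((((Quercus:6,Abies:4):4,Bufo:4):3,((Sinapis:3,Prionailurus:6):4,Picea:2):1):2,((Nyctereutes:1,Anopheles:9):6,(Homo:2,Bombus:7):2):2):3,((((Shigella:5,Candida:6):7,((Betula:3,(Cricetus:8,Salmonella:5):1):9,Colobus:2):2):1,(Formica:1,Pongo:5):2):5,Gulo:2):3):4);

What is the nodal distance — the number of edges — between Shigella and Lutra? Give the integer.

The MRCA of Shigella and Lutra is the root of the tree.
From Shigella up to that node: 6 branches. From Lutra up to the same node: 2 branches. Total: 6 + 2 = 8.

8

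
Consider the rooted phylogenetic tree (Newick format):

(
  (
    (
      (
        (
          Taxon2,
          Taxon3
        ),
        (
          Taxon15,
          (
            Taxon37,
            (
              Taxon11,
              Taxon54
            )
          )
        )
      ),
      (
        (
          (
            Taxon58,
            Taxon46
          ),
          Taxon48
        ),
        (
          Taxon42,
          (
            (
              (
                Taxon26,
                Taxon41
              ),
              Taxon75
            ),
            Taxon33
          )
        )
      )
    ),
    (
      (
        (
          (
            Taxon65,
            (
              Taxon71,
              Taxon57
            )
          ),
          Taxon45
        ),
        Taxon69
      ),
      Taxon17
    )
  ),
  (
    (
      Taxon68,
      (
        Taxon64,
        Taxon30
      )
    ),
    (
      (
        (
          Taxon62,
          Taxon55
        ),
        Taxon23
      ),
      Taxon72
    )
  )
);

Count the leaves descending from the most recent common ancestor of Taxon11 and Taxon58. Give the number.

The MRCA of Taxon11 and Taxon58 is the node subtending (((Taxon2,Taxon3),(Taxon15,(Taxon37,(Taxon11,Taxon54)))),(((Taxon58,Taxon46),Taxon48),(Taxon42,(((Taxon26,Taxon41),Taxon75),Taxon33)))).
That clade contains 14 terminal taxa: Taxon11, Taxon15, Taxon2, Taxon26, Taxon3, Taxon33, Taxon37, Taxon41, Taxon42, Taxon46, Taxon48, Taxon54, Taxon58, Taxon75.

14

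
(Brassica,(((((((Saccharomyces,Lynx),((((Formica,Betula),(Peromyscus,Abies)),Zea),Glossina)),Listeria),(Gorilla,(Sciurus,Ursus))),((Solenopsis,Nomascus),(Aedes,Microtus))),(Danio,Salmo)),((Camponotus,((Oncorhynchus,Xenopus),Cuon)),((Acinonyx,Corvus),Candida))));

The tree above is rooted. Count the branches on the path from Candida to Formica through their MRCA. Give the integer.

The MRCA of Candida and Formica is the node subtending (((((((Saccharomyces,Lynx),((((Formica,Betula),(Peromyscus,Abies)),Zea),Glossina)),Listeria),(Gorilla,(Sciurus,Ursus))),((Solenopsis,Nomascus),(Aedes,Microtus))),(Danio,Salmo)),((Camponotus,((Oncorhynchus,Xenopus),Cuon)),((Acinonyx,Corvus),Candida))).
From Candida up to that node: 3 branches. From Formica up to the same node: 10 branches. Total: 3 + 10 = 13.

13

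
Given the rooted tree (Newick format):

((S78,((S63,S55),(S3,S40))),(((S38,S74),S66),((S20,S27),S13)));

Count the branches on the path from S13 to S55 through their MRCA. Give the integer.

7

The MRCA of S13 and S55 is the root of the tree.
From S13 up to that node: 3 branches. From S55 up to the same node: 4 branches. Total: 3 + 4 = 7.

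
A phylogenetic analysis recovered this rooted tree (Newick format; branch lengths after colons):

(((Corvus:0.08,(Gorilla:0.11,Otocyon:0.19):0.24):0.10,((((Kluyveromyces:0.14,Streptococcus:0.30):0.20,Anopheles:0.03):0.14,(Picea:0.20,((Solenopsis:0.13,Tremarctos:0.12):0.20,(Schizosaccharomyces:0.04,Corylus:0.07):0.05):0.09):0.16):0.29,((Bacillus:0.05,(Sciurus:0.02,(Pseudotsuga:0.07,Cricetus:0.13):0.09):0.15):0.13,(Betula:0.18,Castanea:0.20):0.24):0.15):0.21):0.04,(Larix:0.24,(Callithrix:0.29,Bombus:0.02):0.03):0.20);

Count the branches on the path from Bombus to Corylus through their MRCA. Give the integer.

10

The MRCA of Bombus and Corylus is the root of the tree.
From Bombus up to that node: 3 branches. From Corylus up to the same node: 7 branches. Total: 3 + 7 = 10.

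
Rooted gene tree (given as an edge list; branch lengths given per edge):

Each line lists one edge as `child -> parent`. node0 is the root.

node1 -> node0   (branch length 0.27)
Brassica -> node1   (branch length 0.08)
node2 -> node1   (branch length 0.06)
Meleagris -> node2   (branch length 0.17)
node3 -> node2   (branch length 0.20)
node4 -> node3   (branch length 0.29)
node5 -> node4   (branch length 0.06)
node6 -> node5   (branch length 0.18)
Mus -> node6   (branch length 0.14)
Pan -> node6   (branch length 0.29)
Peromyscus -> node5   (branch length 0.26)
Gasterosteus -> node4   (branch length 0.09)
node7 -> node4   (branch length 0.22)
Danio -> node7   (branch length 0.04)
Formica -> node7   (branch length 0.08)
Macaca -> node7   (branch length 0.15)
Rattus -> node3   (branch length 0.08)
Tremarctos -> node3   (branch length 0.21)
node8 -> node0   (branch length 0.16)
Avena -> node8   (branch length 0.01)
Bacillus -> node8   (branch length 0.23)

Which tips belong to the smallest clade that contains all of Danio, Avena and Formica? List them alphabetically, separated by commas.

Tracing Danio: it sits inside (Danio,Formica,Macaca).
Tracing Avena: it sits inside (Avena,Bacillus).
Tracing Formica: it sits inside (Danio,Formica,Macaca).
The smallest clade enclosing all 3 is the whole tree (their MRCA is the root), so the answer is all 13 tips in alphabetical order.

Avena, Bacillus, Brassica, Danio, Formica, Gasterosteus, Macaca, Meleagris, Mus, Pan, Peromyscus, Rattus, Tremarctos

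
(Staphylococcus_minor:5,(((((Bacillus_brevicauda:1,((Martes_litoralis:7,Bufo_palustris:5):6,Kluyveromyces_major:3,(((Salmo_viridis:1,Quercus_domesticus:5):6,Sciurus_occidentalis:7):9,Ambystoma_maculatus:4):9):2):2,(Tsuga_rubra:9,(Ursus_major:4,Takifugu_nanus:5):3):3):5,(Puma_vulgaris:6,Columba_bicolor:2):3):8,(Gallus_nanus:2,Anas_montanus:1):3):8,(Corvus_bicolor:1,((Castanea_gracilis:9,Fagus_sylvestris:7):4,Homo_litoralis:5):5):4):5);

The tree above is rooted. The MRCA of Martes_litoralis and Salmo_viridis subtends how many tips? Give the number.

The MRCA of Martes_litoralis and Salmo_viridis is the node subtending ((Martes_litoralis,Bufo_palustris),Kluyveromyces_major,(((Salmo_viridis,Quercus_domesticus),Sciurus_occidentalis),Ambystoma_maculatus)).
That clade contains 7 terminal taxa: Ambystoma_maculatus, Bufo_palustris, Kluyveromyces_major, Martes_litoralis, Quercus_domesticus, Salmo_viridis, Sciurus_occidentalis.

7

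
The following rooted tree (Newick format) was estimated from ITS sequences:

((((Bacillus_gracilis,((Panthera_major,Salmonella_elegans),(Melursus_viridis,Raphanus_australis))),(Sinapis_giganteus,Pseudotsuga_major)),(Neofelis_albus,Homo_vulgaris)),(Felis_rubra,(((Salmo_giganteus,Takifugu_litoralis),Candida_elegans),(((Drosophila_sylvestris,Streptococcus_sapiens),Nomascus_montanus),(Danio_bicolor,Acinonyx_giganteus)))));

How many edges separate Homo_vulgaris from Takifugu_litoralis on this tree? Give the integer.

8

The MRCA of Homo_vulgaris and Takifugu_litoralis is the root of the tree.
From Homo_vulgaris up to that node: 3 branches. From Takifugu_litoralis up to the same node: 5 branches. Total: 3 + 5 = 8.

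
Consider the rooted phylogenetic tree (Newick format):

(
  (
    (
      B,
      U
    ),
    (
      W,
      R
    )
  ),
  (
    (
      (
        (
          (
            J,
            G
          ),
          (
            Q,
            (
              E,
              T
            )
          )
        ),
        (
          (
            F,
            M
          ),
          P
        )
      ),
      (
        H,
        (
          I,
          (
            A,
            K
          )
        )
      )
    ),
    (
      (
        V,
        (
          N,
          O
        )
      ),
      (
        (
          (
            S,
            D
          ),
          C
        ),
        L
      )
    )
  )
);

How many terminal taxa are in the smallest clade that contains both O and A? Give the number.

The MRCA of O and A is the node subtending (((((J,G),(Q,(E,T))),((F,M),P)),(H,(I,(A,K)))),((V,(N,O)),(((S,D),C),L))).
That clade contains 19 terminal taxa: A, C, D, E, F, G, H, I, J, K, L, M, N, O, P, Q, S, T, V.

19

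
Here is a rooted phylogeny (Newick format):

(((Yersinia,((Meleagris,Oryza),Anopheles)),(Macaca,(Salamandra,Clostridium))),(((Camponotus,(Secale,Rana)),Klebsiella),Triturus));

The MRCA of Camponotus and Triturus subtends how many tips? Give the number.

5

The MRCA of Camponotus and Triturus is the node subtending (((Camponotus,(Secale,Rana)),Klebsiella),Triturus).
That clade contains 5 terminal taxa: Camponotus, Klebsiella, Rana, Secale, Triturus.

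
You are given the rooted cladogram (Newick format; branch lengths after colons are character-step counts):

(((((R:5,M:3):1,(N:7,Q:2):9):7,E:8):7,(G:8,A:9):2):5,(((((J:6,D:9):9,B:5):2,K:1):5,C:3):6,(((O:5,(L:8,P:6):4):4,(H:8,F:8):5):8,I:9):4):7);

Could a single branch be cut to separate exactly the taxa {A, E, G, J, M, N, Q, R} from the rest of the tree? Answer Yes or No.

The MRCA of the listed taxa is the root, so the smallest clade containing them is the whole tree.
That clade also contains B, C, D, F, H, I, K, L, O, P, which are not in the proposed group, so the group is not monophyletic.

No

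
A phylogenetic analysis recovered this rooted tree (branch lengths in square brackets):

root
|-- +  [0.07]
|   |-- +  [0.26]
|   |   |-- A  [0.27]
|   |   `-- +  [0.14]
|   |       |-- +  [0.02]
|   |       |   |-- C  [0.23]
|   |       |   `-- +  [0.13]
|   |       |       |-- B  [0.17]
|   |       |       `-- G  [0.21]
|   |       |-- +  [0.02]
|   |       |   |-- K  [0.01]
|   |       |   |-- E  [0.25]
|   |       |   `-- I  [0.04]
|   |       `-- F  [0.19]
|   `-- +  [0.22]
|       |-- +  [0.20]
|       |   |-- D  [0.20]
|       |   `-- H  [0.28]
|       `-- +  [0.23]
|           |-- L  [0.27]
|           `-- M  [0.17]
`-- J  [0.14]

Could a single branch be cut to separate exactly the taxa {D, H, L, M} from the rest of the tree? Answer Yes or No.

Yes

The most recent common ancestor of these taxa subtends ((D,H),(L,M)).
That clade has exactly 4 tips — every listed taxon and nothing else — so the group is monophyletic.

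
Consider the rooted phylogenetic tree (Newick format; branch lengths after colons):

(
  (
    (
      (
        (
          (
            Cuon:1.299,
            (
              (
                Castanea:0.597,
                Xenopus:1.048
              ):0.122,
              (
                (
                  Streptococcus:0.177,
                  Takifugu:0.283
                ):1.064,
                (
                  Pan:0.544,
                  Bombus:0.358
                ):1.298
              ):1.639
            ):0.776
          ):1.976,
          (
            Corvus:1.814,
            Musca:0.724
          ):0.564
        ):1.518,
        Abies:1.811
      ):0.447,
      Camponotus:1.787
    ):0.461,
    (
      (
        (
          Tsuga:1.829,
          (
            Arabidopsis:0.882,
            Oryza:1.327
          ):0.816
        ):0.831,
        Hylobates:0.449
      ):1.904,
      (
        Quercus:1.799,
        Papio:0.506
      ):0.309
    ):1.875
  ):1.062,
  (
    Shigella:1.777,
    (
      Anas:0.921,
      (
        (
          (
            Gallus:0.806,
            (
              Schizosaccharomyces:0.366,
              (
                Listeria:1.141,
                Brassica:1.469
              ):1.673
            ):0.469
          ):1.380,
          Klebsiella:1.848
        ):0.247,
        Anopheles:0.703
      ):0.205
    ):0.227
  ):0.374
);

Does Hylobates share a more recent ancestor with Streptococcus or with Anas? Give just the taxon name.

Streptococcus

The MRCA of Hylobates and Streptococcus subtends (((((Cuon,((Castanea,Xenopus),((Streptococcus,Takifugu),(Pan,Bombus)))),(Corvus,Musca)),Abies),Camponotus),(((Tsuga,(Arabidopsis,Oryza)),Hylobates),(Quercus,Papio))) (17 taxa).
The MRCA of Hylobates and Anas is the root, subtending the entire tree (25 taxa).
The first is nested inside the second, so Hylobates shares a more recent common ancestor with Streptococcus.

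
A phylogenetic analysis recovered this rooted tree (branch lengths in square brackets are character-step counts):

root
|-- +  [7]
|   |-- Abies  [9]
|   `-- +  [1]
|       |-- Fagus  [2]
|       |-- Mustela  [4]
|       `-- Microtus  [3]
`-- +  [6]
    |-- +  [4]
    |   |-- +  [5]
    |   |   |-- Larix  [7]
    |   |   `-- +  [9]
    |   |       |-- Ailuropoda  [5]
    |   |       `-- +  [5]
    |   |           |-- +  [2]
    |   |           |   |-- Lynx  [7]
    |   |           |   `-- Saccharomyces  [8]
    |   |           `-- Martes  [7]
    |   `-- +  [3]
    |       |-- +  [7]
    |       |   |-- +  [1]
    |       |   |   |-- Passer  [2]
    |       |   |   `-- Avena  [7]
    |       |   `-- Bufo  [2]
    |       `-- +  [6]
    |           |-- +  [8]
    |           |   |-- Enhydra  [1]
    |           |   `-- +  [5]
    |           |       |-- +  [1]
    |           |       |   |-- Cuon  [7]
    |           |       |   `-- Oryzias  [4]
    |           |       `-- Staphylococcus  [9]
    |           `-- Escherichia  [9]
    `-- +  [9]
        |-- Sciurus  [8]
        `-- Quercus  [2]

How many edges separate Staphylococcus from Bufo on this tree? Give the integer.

The MRCA of Staphylococcus and Bufo is the node subtending (((Passer,Avena),Bufo),((Enhydra,((Cuon,Oryzias),Staphylococcus)),Escherichia)).
From Staphylococcus up to that node: 4 branches. From Bufo up to the same node: 2 branches. Total: 4 + 2 = 6.

6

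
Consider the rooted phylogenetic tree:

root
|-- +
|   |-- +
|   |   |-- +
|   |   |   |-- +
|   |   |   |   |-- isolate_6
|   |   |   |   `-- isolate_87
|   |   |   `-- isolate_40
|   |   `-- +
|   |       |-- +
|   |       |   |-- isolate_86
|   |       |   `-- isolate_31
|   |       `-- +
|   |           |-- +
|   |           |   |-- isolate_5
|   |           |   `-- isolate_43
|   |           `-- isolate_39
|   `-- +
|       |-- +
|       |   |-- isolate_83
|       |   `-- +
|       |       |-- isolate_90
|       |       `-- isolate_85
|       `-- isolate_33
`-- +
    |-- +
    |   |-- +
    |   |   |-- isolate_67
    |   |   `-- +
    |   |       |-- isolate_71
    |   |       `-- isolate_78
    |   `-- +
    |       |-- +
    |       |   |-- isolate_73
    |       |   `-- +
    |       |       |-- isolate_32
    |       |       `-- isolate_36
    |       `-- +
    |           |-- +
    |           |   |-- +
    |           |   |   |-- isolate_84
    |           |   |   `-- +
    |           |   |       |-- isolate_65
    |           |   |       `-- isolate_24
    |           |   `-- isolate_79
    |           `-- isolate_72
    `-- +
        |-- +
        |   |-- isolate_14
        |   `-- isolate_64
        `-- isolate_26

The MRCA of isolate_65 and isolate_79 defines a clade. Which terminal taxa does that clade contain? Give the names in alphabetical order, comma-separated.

Tracing isolate_65: it sits inside (isolate_65,isolate_24).
Tracing isolate_79: it sits inside ((isolate_84,(isolate_65,isolate_24)),isolate_79).
The smallest clade enclosing both is ((isolate_84,(isolate_65,isolate_24)),isolate_79); the answer is its 4 terminal taxa in alphabetical order.

isolate_24, isolate_65, isolate_79, isolate_84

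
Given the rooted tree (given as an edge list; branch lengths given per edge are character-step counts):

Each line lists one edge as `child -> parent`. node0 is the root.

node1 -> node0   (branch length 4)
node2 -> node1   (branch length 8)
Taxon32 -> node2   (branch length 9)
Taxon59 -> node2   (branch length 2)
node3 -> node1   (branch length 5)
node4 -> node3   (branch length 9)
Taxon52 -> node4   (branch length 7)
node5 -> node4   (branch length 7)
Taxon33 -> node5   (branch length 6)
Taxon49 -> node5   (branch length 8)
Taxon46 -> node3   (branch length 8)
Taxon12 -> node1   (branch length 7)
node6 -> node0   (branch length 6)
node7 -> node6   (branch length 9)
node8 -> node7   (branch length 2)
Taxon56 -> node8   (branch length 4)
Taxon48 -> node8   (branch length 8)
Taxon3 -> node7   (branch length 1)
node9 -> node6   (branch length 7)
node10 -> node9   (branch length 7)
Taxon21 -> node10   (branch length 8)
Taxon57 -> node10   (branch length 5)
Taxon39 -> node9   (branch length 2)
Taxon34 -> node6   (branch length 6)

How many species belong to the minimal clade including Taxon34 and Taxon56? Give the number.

7

The MRCA of Taxon34 and Taxon56 is the node subtending (((Taxon56,Taxon48),Taxon3),((Taxon21,Taxon57),Taxon39),Taxon34).
That clade contains 7 terminal taxa: Taxon21, Taxon3, Taxon34, Taxon39, Taxon48, Taxon56, Taxon57.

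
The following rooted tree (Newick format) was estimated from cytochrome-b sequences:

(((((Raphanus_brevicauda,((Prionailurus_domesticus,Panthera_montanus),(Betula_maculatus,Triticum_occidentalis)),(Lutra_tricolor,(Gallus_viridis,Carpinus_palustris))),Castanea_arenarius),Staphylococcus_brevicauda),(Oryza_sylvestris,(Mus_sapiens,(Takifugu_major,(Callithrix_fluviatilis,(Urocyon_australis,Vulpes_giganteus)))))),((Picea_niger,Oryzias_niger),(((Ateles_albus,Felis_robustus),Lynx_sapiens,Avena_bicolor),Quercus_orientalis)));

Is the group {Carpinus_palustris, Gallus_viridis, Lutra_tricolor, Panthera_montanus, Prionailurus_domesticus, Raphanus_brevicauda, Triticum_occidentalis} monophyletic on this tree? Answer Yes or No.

No

The MRCA of the listed taxa subtends (Raphanus_brevicauda,((Prionailurus_domesticus,Panthera_montanus),(Betula_maculatus,Triticum_occidentalis)),(Lutra_tricolor,(Gallus_viridis,Carpinus_palustris))).
That clade also contains Betula_maculatus, which is not in the proposed group, so the group is not monophyletic.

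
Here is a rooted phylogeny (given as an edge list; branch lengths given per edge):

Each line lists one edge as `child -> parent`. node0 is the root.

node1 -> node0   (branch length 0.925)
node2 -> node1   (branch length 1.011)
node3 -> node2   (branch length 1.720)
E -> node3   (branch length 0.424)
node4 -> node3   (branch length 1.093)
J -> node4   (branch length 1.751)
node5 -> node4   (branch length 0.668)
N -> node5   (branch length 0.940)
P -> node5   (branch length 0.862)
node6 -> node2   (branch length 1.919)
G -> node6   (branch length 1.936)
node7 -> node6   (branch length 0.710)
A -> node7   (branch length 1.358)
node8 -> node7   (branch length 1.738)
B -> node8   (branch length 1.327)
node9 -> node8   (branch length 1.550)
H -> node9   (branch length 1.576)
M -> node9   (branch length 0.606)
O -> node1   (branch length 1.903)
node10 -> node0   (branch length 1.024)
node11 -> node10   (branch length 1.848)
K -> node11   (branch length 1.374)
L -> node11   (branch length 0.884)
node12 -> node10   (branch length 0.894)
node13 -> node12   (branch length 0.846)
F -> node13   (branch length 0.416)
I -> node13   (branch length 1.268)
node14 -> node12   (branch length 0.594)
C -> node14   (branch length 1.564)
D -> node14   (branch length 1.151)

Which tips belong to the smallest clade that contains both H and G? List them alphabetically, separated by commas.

A, B, G, H, M

Tracing H: it sits inside (H,M).
Tracing G: it sits inside (G,(A,(B,(H,M)))).
The smallest clade enclosing both is (G,(A,(B,(H,M)))); the answer is its 5 terminal taxa in alphabetical order.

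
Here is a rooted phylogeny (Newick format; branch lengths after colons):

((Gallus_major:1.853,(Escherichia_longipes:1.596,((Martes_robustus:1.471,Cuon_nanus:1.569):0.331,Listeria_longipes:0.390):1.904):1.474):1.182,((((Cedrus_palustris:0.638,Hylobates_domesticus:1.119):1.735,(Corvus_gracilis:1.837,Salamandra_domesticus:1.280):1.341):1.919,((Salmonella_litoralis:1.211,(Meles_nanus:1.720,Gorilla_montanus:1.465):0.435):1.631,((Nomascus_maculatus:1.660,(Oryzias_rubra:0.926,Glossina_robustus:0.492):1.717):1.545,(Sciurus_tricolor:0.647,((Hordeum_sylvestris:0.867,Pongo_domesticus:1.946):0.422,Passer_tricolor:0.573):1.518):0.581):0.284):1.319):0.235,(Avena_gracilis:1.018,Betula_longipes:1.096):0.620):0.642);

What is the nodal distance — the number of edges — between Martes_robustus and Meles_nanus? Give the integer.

11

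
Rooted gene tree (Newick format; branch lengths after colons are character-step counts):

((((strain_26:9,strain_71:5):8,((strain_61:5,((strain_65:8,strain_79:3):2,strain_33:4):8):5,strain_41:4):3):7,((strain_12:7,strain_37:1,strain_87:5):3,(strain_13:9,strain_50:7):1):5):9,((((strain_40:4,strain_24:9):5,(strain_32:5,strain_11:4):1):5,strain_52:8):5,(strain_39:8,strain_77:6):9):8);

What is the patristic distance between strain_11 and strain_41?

The path runs strain_11 → … → MRCA → … → strain_41; the MRCA is the root of the tree.
Branch lengths along that path: 4 + 1 + 5 + 5 + 8 + 9 + 7 + 3 + 4 = 46.

46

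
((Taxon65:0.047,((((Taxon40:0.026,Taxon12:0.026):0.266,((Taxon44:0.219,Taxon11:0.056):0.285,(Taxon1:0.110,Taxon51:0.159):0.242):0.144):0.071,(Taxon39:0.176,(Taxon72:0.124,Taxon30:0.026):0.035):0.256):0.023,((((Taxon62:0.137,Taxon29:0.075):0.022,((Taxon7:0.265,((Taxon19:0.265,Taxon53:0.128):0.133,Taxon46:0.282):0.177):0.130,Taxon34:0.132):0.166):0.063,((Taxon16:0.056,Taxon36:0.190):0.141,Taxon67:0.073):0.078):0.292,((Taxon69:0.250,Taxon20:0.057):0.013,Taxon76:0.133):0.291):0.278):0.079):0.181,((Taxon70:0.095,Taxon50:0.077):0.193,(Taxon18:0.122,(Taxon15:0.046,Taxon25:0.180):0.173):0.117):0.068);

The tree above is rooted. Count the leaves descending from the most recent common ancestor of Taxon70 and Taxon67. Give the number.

28

The MRCA of Taxon70 and Taxon67 is the root, so the clade is the entire tree.
That clade contains 28 terminal taxa: Taxon1, Taxon11, Taxon12, Taxon15, Taxon16, Taxon18, Taxon19, Taxon20, Taxon25, Taxon29, Taxon30, Taxon34, Taxon36, Taxon39, Taxon40, Taxon44, Taxon46, Taxon50, Taxon51, Taxon53, Taxon62, Taxon65, Taxon67, Taxon69, Taxon7, Taxon70, Taxon72, Taxon76.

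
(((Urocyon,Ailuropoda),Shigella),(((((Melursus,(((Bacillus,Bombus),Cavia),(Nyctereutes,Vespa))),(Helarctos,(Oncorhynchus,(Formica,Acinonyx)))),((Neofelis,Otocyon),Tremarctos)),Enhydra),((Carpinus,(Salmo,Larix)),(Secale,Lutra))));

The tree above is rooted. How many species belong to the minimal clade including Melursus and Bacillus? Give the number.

6

The MRCA of Melursus and Bacillus is the node subtending (Melursus,(((Bacillus,Bombus),Cavia),(Nyctereutes,Vespa))).
That clade contains 6 terminal taxa: Bacillus, Bombus, Cavia, Melursus, Nyctereutes, Vespa.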